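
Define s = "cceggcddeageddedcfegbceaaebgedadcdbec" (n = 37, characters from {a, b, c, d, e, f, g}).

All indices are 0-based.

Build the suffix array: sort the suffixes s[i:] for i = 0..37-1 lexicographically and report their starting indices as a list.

[23, 30, 24, 9, 20, 34, 26, 36, 0, 32, 5, 21, 1, 16, 29, 33, 31, 15, 6, 12, 7, 13, 22, 8, 25, 35, 28, 14, 11, 18, 2, 17, 19, 4, 27, 10, 3]

rank→(start, suffix):
  0 → (23, 'aaebgedadcdbec')
  1 → (30, 'adcdbec')
  2 → (24, 'aebgedadcdbec')
  3 → (9, 'ageddedcfegbceaaebgedadcdbec')
  4 → (20, 'bceaaebgedadcdbec')
  5 → (34, 'bec')
  6 → (26, 'bgedadcdbec')
  7 → (36, 'c')
  8 → (0, 'cceggcddeageddedcfegbceaaebgedadcdbec')
  9 → (32, 'cdbec')
  10 → (5, 'cddeageddedcfegbceaaebgedadcdbec')
  11 → (21, 'ceaaebgedadcdbec')
  12 → (1, 'ceggcddeageddedcfegbceaaebgedadcdbec')
  13 → (16, 'cfegbceaaebgedadcdbec')
  14 → (29, 'dadcdbec')
  15 → (33, 'dbec')
  16 → (31, 'dcdbec')
  17 → (15, 'dcfegbceaaebgedadcdbec')
  18 → (6, 'ddeageddedcfegbceaaebgedadcdbec')
  19 → (12, 'ddedcfegbceaaebgedadcdbec')
  20 → (7, 'deageddedcfegbceaaebgedadcdbec')
  21 → (13, 'dedcfegbceaaebgedadcdbec')
  22 → (22, 'eaaebgedadcdbec')
  23 → (8, 'eageddedcfegbceaaebgedadcdbec')
  24 → (25, 'ebgedadcdbec')
  25 → (35, 'ec')
  26 → (28, 'edadcdbec')
  27 → (14, 'edcfegbceaaebgedadcdbec')
  28 → (11, 'eddedcfegbceaaebgedadcdbec')
  29 → (18, 'egbceaaebgedadcdbec')
  30 → (2, 'eggcddeageddedcfegbceaaebgedadcdbec')
  31 → (17, 'fegbceaaebgedadcdbec')
  32 → (19, 'gbceaaebgedadcdbec')
  33 → (4, 'gcddeageddedcfegbceaaebgedadcdbec')
  34 → (27, 'gedadcdbec')
  35 → (10, 'geddedcfegbceaaebgedadcdbec')
  36 → (3, 'ggcddeageddedcfegbceaaebgedadcdbec')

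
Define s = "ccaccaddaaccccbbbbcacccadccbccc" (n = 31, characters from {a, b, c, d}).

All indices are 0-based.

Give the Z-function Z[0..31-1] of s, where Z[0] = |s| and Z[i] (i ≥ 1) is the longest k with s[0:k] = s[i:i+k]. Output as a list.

Z[0]=31
i=1: i≥r, start 0; Z[1]=1 scan→box=[1,2)
i=2: i≥r, start 0; Z[2]=0
i=3: i≥r, start 0; Z[3]=3 scan→box=[3,6)
i=4: min(r-i=2, Z[1]=1)=1; Z[4]=1
i=5: min(r-i=1, Z[2]=0)=0; Z[5]=0
i=6: i≥r, start 0; Z[6]=0
i=7: i≥r, start 0; Z[7]=0
i=8: i≥r, start 0; Z[8]=0
i=9: i≥r, start 0; Z[9]=0
i=10: i≥r, start 0; Z[10]=2 scan→box=[10,12)
i=11: min(r-i=1, Z[1]=1)=1; Z[11]=2 scan→box=[11,13)
i=12: min(r-i=1, Z[1]=1)=1; Z[12]=2 scan→box=[12,14)
i=13: min(r-i=1, Z[1]=1)=1; Z[13]=1
i=14: i≥r, start 0; Z[14]=0
i=15: i≥r, start 0; Z[15]=0
i=16: i≥r, start 0; Z[16]=0
i=17: i≥r, start 0; Z[17]=0
i=18: i≥r, start 0; Z[18]=1 scan→box=[18,19)
i=19: i≥r, start 0; Z[19]=0
i=20: i≥r, start 0; Z[20]=2 scan→box=[20,22)
i=21: min(r-i=1, Z[1]=1)=1; Z[21]=3 scan→box=[21,24)
i=22: min(r-i=2, Z[1]=1)=1; Z[22]=1
i=23: min(r-i=1, Z[2]=0)=0; Z[23]=0
i=24: i≥r, start 0; Z[24]=0
i=25: i≥r, start 0; Z[25]=2 scan→box=[25,27)
i=26: min(r-i=1, Z[1]=1)=1; Z[26]=1
i=27: i≥r, start 0; Z[27]=0
i=28: i≥r, start 0; Z[28]=2 scan→box=[28,30)
i=29: min(r-i=1, Z[1]=1)=1; Z[29]=2 scan→box=[29,31)
i=30: min(r-i=1, Z[1]=1)=1; Z[30]=1

[31, 1, 0, 3, 1, 0, 0, 0, 0, 0, 2, 2, 2, 1, 0, 0, 0, 0, 1, 0, 2, 3, 1, 0, 0, 2, 1, 0, 2, 2, 1]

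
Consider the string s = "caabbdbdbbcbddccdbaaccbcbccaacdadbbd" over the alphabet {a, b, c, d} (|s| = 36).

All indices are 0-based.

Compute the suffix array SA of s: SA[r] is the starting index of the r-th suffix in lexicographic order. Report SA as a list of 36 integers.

sorted suffixes:
  #0 SA[0]=1  'aabbdbdbbcbddccdbaaccbcbccaacdadbbd'
  #1 SA[1]=18  'aaccbcbccaacdadbbd'
  #2 SA[2]=27  'aacdadbbd'
  #3 SA[3]=2  'abbdbdbbcbddccdbaaccbcbccaacdadbbd'
  #4 SA[4]=19  'accbcbccaacdadbbd'
  #5 SA[5]=28  'acdadbbd'
  #6 SA[6]=31  'adbbd'
  #7 SA[7]=17  'baaccbcbccaacdadbbd'
  #8 SA[8]=8  'bbcbddccdbaaccbcbccaacdadbbd'
  #9 SA[9]=33  'bbd'
  #10 SA[10]=3  'bbdbdbbcbddccdbaaccbcbccaacdadbbd'
  #11 SA[11]=22  'bcbccaacdadbbd'
  #12 SA[12]=9  'bcbddccdbaaccbcbccaacdadbbd'
  #13 SA[13]=24  'bccaacdadbbd'
  #14 SA[14]=34  'bd'
  #15 SA[15]=6  'bdbbcbddccdbaaccbcbccaacdadbbd'
  #16 SA[16]=4  'bdbdbbcbddccdbaaccbcbccaacdadbbd'
  #17 SA[17]=11  'bddccdbaaccbcbccaacdadbbd'
  #18 SA[18]=0  'caabbdbdbbcbddccdbaaccbcbccaacdadbbd'
  #19 SA[19]=26  'caacdadbbd'
  #20 SA[20]=21  'cbcbccaacdadbbd'
  #21 SA[21]=23  'cbccaacdadbbd'
  #22 SA[22]=10  'cbddccdbaaccbcbccaacdadbbd'
  #23 SA[23]=25  'ccaacdadbbd'
  #24 SA[24]=20  'ccbcbccaacdadbbd'
  #25 SA[25]=14  'ccdbaaccbcbccaacdadbbd'
  #26 SA[26]=29  'cdadbbd'
  #27 SA[27]=15  'cdbaaccbcbccaacdadbbd'
  #28 SA[28]=35  'd'
  #29 SA[29]=30  'dadbbd'
  #30 SA[30]=16  'dbaaccbcbccaacdadbbd'
  #31 SA[31]=7  'dbbcbddccdbaaccbcbccaacdadbbd'
  #32 SA[32]=32  'dbbd'
  #33 SA[33]=5  'dbdbbcbddccdbaaccbcbccaacdadbbd'
  #34 SA[34]=13  'dccdbaaccbcbccaacdadbbd'
  #35 SA[35]=12  'ddccdbaaccbcbccaacdadbbd'

[1, 18, 27, 2, 19, 28, 31, 17, 8, 33, 3, 22, 9, 24, 34, 6, 4, 11, 0, 26, 21, 23, 10, 25, 20, 14, 29, 15, 35, 30, 16, 7, 32, 5, 13, 12]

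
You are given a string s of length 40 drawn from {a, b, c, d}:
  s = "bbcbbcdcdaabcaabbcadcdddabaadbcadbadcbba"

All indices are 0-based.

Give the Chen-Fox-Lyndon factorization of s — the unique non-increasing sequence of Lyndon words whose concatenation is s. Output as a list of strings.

emit factor 1: 'bbcbbcdcd' (i=0, period=9)
emit factor 2: 'aabc' (i=9, period=4)
emit factor 3: 'aabbcadcdddabaadbcadbadcbb' (i=13, period=26)
emit factor 4: 'a' (i=39, period=1)

["bbcbbcdcd", "aabc", "aabbcadcdddabaadbcadbadcbb", "a"]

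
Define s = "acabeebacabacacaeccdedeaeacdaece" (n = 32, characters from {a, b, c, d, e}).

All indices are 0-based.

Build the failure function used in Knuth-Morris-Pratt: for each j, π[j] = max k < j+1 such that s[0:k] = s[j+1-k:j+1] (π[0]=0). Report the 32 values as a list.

π[0] = 0
j=1 s[j]='c': π[1]=0 (border '')
j=2 s[j]='a': π[2]=1 (border 'a')
j=3 s[j]='b': k: 1→0; π[3]=0 (border '')
j=4 s[j]='e': π[4]=0 (border '')
j=5 s[j]='e': π[5]=0 (border '')
j=6 s[j]='b': π[6]=0 (border '')
j=7 s[j]='a': π[7]=1 (border 'a')
j=8 s[j]='c': π[8]=2 (border 'ac')
j=9 s[j]='a': π[9]=3 (border 'aca')
j=10 s[j]='b': π[10]=4 (border 'acab')
j=11 s[j]='a': k: 4→0; π[11]=1 (border 'a')
j=12 s[j]='c': π[12]=2 (border 'ac')
j=13 s[j]='a': π[13]=3 (border 'aca')
j=14 s[j]='c': k: 3→1; π[14]=2 (border 'ac')
j=15 s[j]='a': π[15]=3 (border 'aca')
j=16 s[j]='e': k: 3→1→0; π[16]=0 (border '')
j=17 s[j]='c': π[17]=0 (border '')
j=18 s[j]='c': π[18]=0 (border '')
j=19 s[j]='d': π[19]=0 (border '')
j=20 s[j]='e': π[20]=0 (border '')
j=21 s[j]='d': π[21]=0 (border '')
j=22 s[j]='e': π[22]=0 (border '')
j=23 s[j]='a': π[23]=1 (border 'a')
j=24 s[j]='e': k: 1→0; π[24]=0 (border '')
j=25 s[j]='a': π[25]=1 (border 'a')
j=26 s[j]='c': π[26]=2 (border 'ac')
j=27 s[j]='d': k: 2→0; π[27]=0 (border '')
j=28 s[j]='a': π[28]=1 (border 'a')
j=29 s[j]='e': k: 1→0; π[29]=0 (border '')
j=30 s[j]='c': π[30]=0 (border '')
j=31 s[j]='e': π[31]=0 (border '')

[0, 0, 1, 0, 0, 0, 0, 1, 2, 3, 4, 1, 2, 3, 2, 3, 0, 0, 0, 0, 0, 0, 0, 1, 0, 1, 2, 0, 1, 0, 0, 0]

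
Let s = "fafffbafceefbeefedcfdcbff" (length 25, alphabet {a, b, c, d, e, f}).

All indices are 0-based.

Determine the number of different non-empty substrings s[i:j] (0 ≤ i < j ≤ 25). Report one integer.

298

rank→(start, suffix):
  0 → (6, 'afceefbeefedcfdcbff')
  1 → (1, 'afffbafceefbeefedcfdcbff')
  2 → (5, 'bafceefbeefedcfdcbff')
  3 → (12, 'beefedcfdcbff')
  4 → (22, 'bff')
  5 → (21, 'cbff')
  6 → (8, 'ceefbeefedcfdcbff')
  7 → (18, 'cfdcbff')
  8 → (20, 'dcbff')
  9 → (17, 'dcfdcbff')
  10 → (16, 'edcfdcbff')
  11 → (9, 'eefbeefedcfdcbff')
  12 → (13, 'eefedcfdcbff')
  13 → (10, 'efbeefedcfdcbff')
  14 → (14, 'efedcfdcbff')
  15 → (24, 'f')
  16 → (0, 'fafffbafceefbeefedcfdcbff')
  17 → (4, 'fbafceefbeefedcfdcbff')
  18 → (11, 'fbeefedcfdcbff')
  19 → (7, 'fceefbeefedcfdcbff')
  20 → (19, 'fdcbff')
  21 → (15, 'fedcfdcbff')
  22 → (23, 'ff')
  23 → (3, 'ffbafceefbeefedcfdcbff')
  24 → (2, 'fffbafceefbeefedcfdcbff')

SA = [6, 1, 5, 12, 22, 21, 8, 18, 20, 17, 16, 9, 13, 10, 14, 24, 0, 4, 11, 7, 19, 15, 23, 3, 2]
i: (SA[i-1],SA[i]) lcp shared
  1: (6,1) 2 'af'
  2: (1,5) 0 ''
  3: (5,12) 1 'b'
  4: (12,22) 1 'b'
  5: (22,21) 0 ''
  6: (21,8) 1 'c'
  7: (8,18) 1 'c'
  8: (18,20) 0 ''
  9: (20,17) 2 'dc'
  10: (17,16) 0 ''
  11: (16,9) 1 'e'
  12: (9,13) 3 'eef'
  13: (13,10) 1 'e'
  14: (10,14) 2 'ef'
  15: (14,24) 0 ''
  16: (24,0) 1 'f'
  17: (0,4) 1 'f'
  18: (4,11) 2 'fb'
  19: (11,7) 1 'f'
  20: (7,19) 1 'f'
  21: (19,15) 1 'f'
  22: (15,23) 1 'f'
  23: (23,3) 2 'ff'
  24: (3,2) 2 'ff'

n(n+1)/2 = 25·26/2 = 325
Σ LCP = 0 + 2 + 0 + 1 + 1 + 0 + 1 + 1 + 0 + 2 + 0 + 1 + 3 + 1 + 2 + 0 + 1 + 1 + 2 + 1 + 1 + 1 + 1 + 2 + 2 = 27
distinct = 325 − 27 = 298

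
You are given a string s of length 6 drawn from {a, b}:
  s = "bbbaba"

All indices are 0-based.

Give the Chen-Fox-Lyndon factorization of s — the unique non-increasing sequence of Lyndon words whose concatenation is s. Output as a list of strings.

emit factor 1: 'b' (i=0, period=1)
emit factor 2: 'b' (i=1, period=1)
emit factor 3: 'b' (i=2, period=1)
emit factor 4: 'ab' (i=3, period=2)
emit factor 5: 'a' (i=5, period=1)

["b", "b", "b", "ab", "a"]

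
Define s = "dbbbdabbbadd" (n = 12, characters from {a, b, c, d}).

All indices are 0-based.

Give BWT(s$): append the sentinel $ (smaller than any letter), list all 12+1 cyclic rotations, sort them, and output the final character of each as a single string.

ddbbbadbbdb$a

rank  rotation       last
    0  $dbbbdabbbadd  d
    1  abbbadd$dbbbd  d
    2  add$dbbbdabbb  b
    3  badd$dbbbdabb  b
    4  bbadd$dbbbdab  b
    5  bbbadd$dbbbda  a
    6  bbbdabbbadd$d  d
    7  bbdabbbadd$db  b
    8  bdabbbadd$dbb  b
    9  d$dbbbdabbbad  d
   10  dabbbadd$dbbb  b
   11  dbbbdabbbadd$  $
   12  dd$dbbbdabbba  a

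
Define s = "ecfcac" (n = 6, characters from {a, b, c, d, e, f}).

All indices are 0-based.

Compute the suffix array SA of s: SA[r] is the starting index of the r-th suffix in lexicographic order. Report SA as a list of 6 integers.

sorted suffixes:
  #0 SA[0]=4  'ac'
  #1 SA[1]=5  'c'
  #2 SA[2]=3  'cac'
  #3 SA[3]=1  'cfcac'
  #4 SA[4]=0  'ecfcac'
  #5 SA[5]=2  'fcac'

[4, 5, 3, 1, 0, 2]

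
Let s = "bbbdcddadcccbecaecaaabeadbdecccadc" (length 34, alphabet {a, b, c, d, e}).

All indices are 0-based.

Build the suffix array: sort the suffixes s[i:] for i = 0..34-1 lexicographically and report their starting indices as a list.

[18, 19, 20, 23, 31, 7, 15, 0, 1, 2, 25, 21, 12, 33, 17, 30, 14, 11, 29, 10, 28, 9, 4, 6, 24, 32, 8, 3, 5, 26, 22, 16, 13, 27]

rank | idx | suffix
   0 |  18 | aaabeadbdecccadc
   1 |  19 | aabeadbdecccadc
   2 |  20 | abeadbdecccadc
   3 |  23 | adbdecccadc
   4 |  31 | adc
   5 |   7 | adcccbecaecaaabeadbdecccadc
   6 |  15 | aecaaabeadbdecccadc
   7 |   0 | bbbdcddadcccbecaecaaabeadbdecccadc
   8 |   1 | bbdcddadcccbecaecaaabeadbdecccadc
   9 |   2 | bdcddadcccbecaecaaabeadbdecccadc
  10 |  25 | bdecccadc
  11 |  21 | beadbdecccadc
  12 |  12 | becaecaaabeadbdecccadc
  13 |  33 | c
  14 |  17 | caaabeadbdecccadc
  15 |  30 | cadc
  16 |  14 | caecaaabeadbdecccadc
  17 |  11 | cbecaecaaabeadbdecccadc
  18 |  29 | ccadc
  19 |  10 | ccbecaecaaabeadbdecccadc
  20 |  28 | cccadc
  21 |   9 | cccbecaecaaabeadbdecccadc
  22 |   4 | cddadcccbecaecaaabeadbdecccadc
  23 |   6 | dadcccbecaecaaabeadbdecccadc
  24 |  24 | dbdecccadc
  25 |  32 | dc
  26 |   8 | dcccbecaecaaabeadbdecccadc
  27 |   3 | dcddadcccbecaecaaabeadbdecccadc
  28 |   5 | ddadcccbecaecaaabeadbdecccadc
  29 |  26 | decccadc
  30 |  22 | eadbdecccadc
  31 |  16 | ecaaabeadbdecccadc
  32 |  13 | ecaecaaabeadbdecccadc
  33 |  27 | ecccadc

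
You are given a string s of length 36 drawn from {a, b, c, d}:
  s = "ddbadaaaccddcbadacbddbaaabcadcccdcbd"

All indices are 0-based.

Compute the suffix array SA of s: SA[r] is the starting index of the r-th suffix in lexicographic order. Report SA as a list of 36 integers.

[22, 5, 23, 6, 24, 16, 7, 3, 14, 27, 21, 2, 13, 25, 34, 18, 26, 12, 33, 17, 29, 30, 8, 31, 9, 35, 4, 15, 20, 1, 11, 32, 28, 19, 0, 10]

rank | idx | suffix
   0 |  22 | aaabcadcccdcbd
   1 |   5 | aaaccddcbadacbddbaaabcadcccdcbd
   2 |  23 | aabcadcccdcbd
   3 |   6 | aaccddcbadacbddbaaabcadcccdcbd
   4 |  24 | abcadcccdcbd
   5 |  16 | acbddbaaabcadcccdcbd
   6 |   7 | accddcbadacbddbaaabcadcccdcbd
   7 |   3 | adaaaccddcbadacbddbaaabcadcccdcbd
   8 |  14 | adacbddbaaabcadcccdcbd
   9 |  27 | adcccdcbd
  10 |  21 | baaabcadcccdcbd
  11 |   2 | badaaaccddcbadacbddbaaabcadcccdcbd
  12 |  13 | badacbddbaaabcadcccdcbd
  13 |  25 | bcadcccdcbd
  14 |  34 | bd
  15 |  18 | bddbaaabcadcccdcbd
  16 |  26 | cadcccdcbd
  17 |  12 | cbadacbddbaaabcadcccdcbd
  18 |  33 | cbd
  19 |  17 | cbddbaaabcadcccdcbd
  20 |  29 | cccdcbd
  21 |  30 | ccdcbd
  22 |   8 | ccddcbadacbddbaaabcadcccdcbd
  23 |  31 | cdcbd
  24 |   9 | cddcbadacbddbaaabcadcccdcbd
  25 |  35 | d
  26 |   4 | daaaccddcbadacbddbaaabcadcccdcbd
  27 |  15 | dacbddbaaabcadcccdcbd
  28 |  20 | dbaaabcadcccdcbd
  29 |   1 | dbadaaaccddcbadacbddbaaabcadcccdcbd
  30 |  11 | dcbadacbddbaaabcadcccdcbd
  31 |  32 | dcbd
  32 |  28 | dcccdcbd
  33 |  19 | ddbaaabcadcccdcbd
  34 |   0 | ddbadaaaccddcbadacbddbaaabcadcccdcbd
  35 |  10 | ddcbadacbddbaaabcadcccdcbd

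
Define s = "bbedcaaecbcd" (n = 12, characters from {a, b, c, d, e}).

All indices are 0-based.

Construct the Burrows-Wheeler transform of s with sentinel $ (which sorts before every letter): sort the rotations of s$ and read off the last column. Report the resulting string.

dca$cbdebceab

rank  rotation       last
    0  $bbedcaaecbcd  d
    1  aaecbcd$bbedc  c
    2  aecbcd$bbedca  a
    3  bbedcaaecbcd$  $
    4  bcd$bbedcaaec  c
    5  bedcaaecbcd$b  b
    6  caaecbcd$bbed  d
    7  cbcd$bbedcaae  e
    8  cd$bbedcaaecb  b
    9  d$bbedcaaecbc  c
   10  dcaaecbcd$bbe  e
   11  ecbcd$bbedcaa  a
   12  edcaaecbcd$bb  b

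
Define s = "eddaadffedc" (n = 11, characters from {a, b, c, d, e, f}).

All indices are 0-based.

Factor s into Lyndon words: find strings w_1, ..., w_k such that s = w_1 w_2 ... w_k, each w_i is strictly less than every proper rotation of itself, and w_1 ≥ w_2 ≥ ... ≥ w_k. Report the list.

["e", "d", "d", "aadffedc"]

emit factor 1: 'e' (i=0, period=1)
emit factor 2: 'd' (i=1, period=1)
emit factor 3: 'd' (i=2, period=1)
emit factor 4: 'aadffedc' (i=3, period=8)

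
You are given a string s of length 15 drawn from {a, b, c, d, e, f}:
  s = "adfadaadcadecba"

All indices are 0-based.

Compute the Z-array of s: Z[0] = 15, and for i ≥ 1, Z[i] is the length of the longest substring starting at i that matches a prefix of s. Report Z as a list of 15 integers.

Z[0]=15
i=1: fresh scan; Z[1]=0
i=2: fresh scan; Z[2]=0
i=3: fresh scan; Z[3]=2 scan→box=[3,5)
i=4: min(r-i=1, Z[1]=0)=0; Z[4]=0
i=5: fresh scan; Z[5]=1 scan→box=[5,6)
i=6: fresh scan; Z[6]=2 scan→box=[6,8)
i=7: min(r-i=1, Z[1]=0)=0; Z[7]=0
i=8: fresh scan; Z[8]=0
i=9: fresh scan; Z[9]=2 scan→box=[9,11)
i=10: min(r-i=1, Z[1]=0)=0; Z[10]=0
i=11: fresh scan; Z[11]=0
i=12: fresh scan; Z[12]=0
i=13: fresh scan; Z[13]=0
i=14: fresh scan; Z[14]=1 scan→box=[14,15)

[15, 0, 0, 2, 0, 1, 2, 0, 0, 2, 0, 0, 0, 0, 1]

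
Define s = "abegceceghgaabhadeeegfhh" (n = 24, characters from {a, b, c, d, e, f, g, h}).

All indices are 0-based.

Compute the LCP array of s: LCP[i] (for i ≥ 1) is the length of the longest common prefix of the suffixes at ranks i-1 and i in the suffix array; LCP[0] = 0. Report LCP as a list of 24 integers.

[0, 1, 2, 1, 0, 1, 0, 2, 0, 0, 1, 2, 1, 2, 2, 0, 0, 1, 1, 1, 0, 1, 1, 1]

rank→(start, suffix):
  0 → (11, 'aabhadeeegfhh')
  1 → (0, 'abegceceghgaabhadeeegfhh')
  2 → (12, 'abhadeeegfhh')
  3 → (15, 'adeeegfhh')
  4 → (1, 'begceceghgaabhadeeegfhh')
  5 → (13, 'bhadeeegfhh')
  6 → (4, 'ceceghgaabhadeeegfhh')
  7 → (6, 'ceghgaabhadeeegfhh')
  8 → (16, 'deeegfhh')
  9 → (5, 'eceghgaabhadeeegfhh')
  10 → (17, 'eeegfhh')
  11 → (18, 'eegfhh')
  12 → (2, 'egceceghgaabhadeeegfhh')
  13 → (19, 'egfhh')
  14 → (7, 'eghgaabhadeeegfhh')
  15 → (21, 'fhh')
  16 → (10, 'gaabhadeeegfhh')
  17 → (3, 'gceceghgaabhadeeegfhh')
  18 → (20, 'gfhh')
  19 → (8, 'ghgaabhadeeegfhh')
  20 → (23, 'h')
  21 → (14, 'hadeeegfhh')
  22 → (9, 'hgaabhadeeegfhh')
  23 → (22, 'hh')

SA = [11, 0, 12, 15, 1, 13, 4, 6, 16, 5, 17, 18, 2, 19, 7, 21, 10, 3, 20, 8, 23, 14, 9, 22]
i: (SA[i-1],SA[i]) lcp shared
  1: (11,0) 1 'a'
  2: (0,12) 2 'ab'
  3: (12,15) 1 'a'
  4: (15,1) 0 ''
  5: (1,13) 1 'b'
  6: (13,4) 0 ''
  7: (4,6) 2 'ce'
  8: (6,16) 0 ''
  9: (16,5) 0 ''
  10: (5,17) 1 'e'
  11: (17,18) 2 'ee'
  12: (18,2) 1 'e'
  13: (2,19) 2 'eg'
  14: (19,7) 2 'eg'
  15: (7,21) 0 ''
  16: (21,10) 0 ''
  17: (10,3) 1 'g'
  18: (3,20) 1 'g'
  19: (20,8) 1 'g'
  20: (8,23) 0 ''
  21: (23,14) 1 'h'
  22: (14,9) 1 'h'
  23: (9,22) 1 'h'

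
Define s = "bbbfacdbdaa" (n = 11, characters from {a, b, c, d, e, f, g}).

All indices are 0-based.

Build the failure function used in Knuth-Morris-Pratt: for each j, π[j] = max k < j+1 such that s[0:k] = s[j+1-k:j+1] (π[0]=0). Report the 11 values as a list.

π[0] = 0
j=1 s[j]='b': π[1]=1 (border 'b')
j=2 s[j]='b': π[2]=2 (border 'bb')
j=3 s[j]='f': k: 2→1→0; π[3]=0 (border '')
j=4 s[j]='a': π[4]=0 (border '')
j=5 s[j]='c': π[5]=0 (border '')
j=6 s[j]='d': π[6]=0 (border '')
j=7 s[j]='b': π[7]=1 (border 'b')
j=8 s[j]='d': k: 1→0; π[8]=0 (border '')
j=9 s[j]='a': π[9]=0 (border '')
j=10 s[j]='a': π[10]=0 (border '')

[0, 1, 2, 0, 0, 0, 0, 1, 0, 0, 0]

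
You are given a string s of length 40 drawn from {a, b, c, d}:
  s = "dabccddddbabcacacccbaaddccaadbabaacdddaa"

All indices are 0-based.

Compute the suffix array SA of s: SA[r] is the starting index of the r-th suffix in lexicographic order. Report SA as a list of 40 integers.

rank→(start, suffix):
  0 → (39, 'a')
  1 → (38, 'aa')
  2 → (32, 'aacdddaa')
  3 → (26, 'aadbabaacdddaa')
  4 → (20, 'aaddccaadbabaacdddaa')
  5 → (30, 'abaacdddaa')
  6 → (10, 'abcacacccbaaddccaadbabaacdddaa')
  7 → (1, 'abccddddbabcacacccbaaddccaadbabaacdddaa')
  8 → (13, 'acacccbaaddccaadbabaacdddaa')
  9 → (15, 'acccbaaddccaadbabaacdddaa')
  10 → (33, 'acdddaa')
  11 → (27, 'adbabaacdddaa')
  12 → (21, 'addccaadbabaacdddaa')
  13 → (31, 'baacdddaa')
  14 → (19, 'baaddccaadbabaacdddaa')
  15 → (29, 'babaacdddaa')
  16 → (9, 'babcacacccbaaddccaadbabaacdddaa')
  17 → (11, 'bcacacccbaaddccaadbabaacdddaa')
  18 → (2, 'bccddddbabcacacccbaaddccaadbabaacdddaa')
  19 → (25, 'caadbabaacdddaa')
  20 → (12, 'cacacccbaaddccaadbabaacdddaa')
  21 → (14, 'cacccbaaddccaadbabaacdddaa')
  22 → (18, 'cbaaddccaadbabaacdddaa')
  23 → (24, 'ccaadbabaacdddaa')
  24 → (17, 'ccbaaddccaadbabaacdddaa')
  25 → (16, 'cccbaaddccaadbabaacdddaa')
  26 → (3, 'ccddddbabcacacccbaaddccaadbabaacdddaa')
  27 → (34, 'cdddaa')
  28 → (4, 'cddddbabcacacccbaaddccaadbabaacdddaa')
  29 → (37, 'daa')
  30 → (0, 'dabccddddbabcacacccbaaddccaadbabaacdddaa')
  31 → (28, 'dbabaacdddaa')
  32 → (8, 'dbabcacacccbaaddccaadbabaacdddaa')
  33 → (23, 'dccaadbabaacdddaa')
  34 → (36, 'ddaa')
  35 → (7, 'ddbabcacacccbaaddccaadbabaacdddaa')
  36 → (22, 'ddccaadbabaacdddaa')
  37 → (35, 'dddaa')
  38 → (6, 'dddbabcacacccbaaddccaadbabaacdddaa')
  39 → (5, 'ddddbabcacacccbaaddccaadbabaacdddaa')

[39, 38, 32, 26, 20, 30, 10, 1, 13, 15, 33, 27, 21, 31, 19, 29, 9, 11, 2, 25, 12, 14, 18, 24, 17, 16, 3, 34, 4, 37, 0, 28, 8, 23, 36, 7, 22, 35, 6, 5]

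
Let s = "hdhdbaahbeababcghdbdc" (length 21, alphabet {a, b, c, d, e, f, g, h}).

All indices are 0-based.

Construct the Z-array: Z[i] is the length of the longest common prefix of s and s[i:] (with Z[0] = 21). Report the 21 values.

[21, 0, 2, 0, 0, 0, 0, 1, 0, 0, 0, 0, 0, 0, 0, 0, 2, 0, 0, 0, 0]

Z[0]=21
i=1: outside box; Z[1]=0
i=2: outside box; Z[2]=2 grow→box=[2,4)
i=3: min(r-i=1, Z[1]=0)=0; Z[3]=0
i=4: outside box; Z[4]=0
i=5: outside box; Z[5]=0
i=6: outside box; Z[6]=0
i=7: outside box; Z[7]=1 grow→box=[7,8)
i=8: outside box; Z[8]=0
i=9: outside box; Z[9]=0
i=10: outside box; Z[10]=0
i=11: outside box; Z[11]=0
i=12: outside box; Z[12]=0
i=13: outside box; Z[13]=0
i=14: outside box; Z[14]=0
i=15: outside box; Z[15]=0
i=16: outside box; Z[16]=2 grow→box=[16,18)
i=17: min(r-i=1, Z[1]=0)=0; Z[17]=0
i=18: outside box; Z[18]=0
i=19: outside box; Z[19]=0
i=20: outside box; Z[20]=0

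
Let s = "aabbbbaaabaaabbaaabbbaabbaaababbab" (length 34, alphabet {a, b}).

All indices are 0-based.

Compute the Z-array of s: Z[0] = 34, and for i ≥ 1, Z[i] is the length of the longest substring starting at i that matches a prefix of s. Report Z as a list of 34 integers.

[34, 1, 0, 0, 0, 0, 2, 3, 1, 0, 2, 4, 1, 0, 0, 2, 5, 1, 0, 0, 0, 4, 1, 0, 0, 2, 3, 1, 0, 1, 0, 0, 1, 0]

Z[0]=34
i=1: i≥r, start 0; Z[1]=1 grow→box=[1,2)
i=2: i≥r, start 0; Z[2]=0
i=3: i≥r, start 0; Z[3]=0
i=4: i≥r, start 0; Z[4]=0
i=5: i≥r, start 0; Z[5]=0
i=6: i≥r, start 0; Z[6]=2 grow→box=[6,8)
i=7: min(r-i=1, Z[1]=1)=1; Z[7]=3 grow→box=[7,10)
i=8: min(r-i=2, Z[1]=1)=1; Z[8]=1
i=9: min(r-i=1, Z[2]=0)=0; Z[9]=0
i=10: i≥r, start 0; Z[10]=2 grow→box=[10,12)
i=11: min(r-i=1, Z[1]=1)=1; Z[11]=4 grow→box=[11,15)
i=12: min(r-i=3, Z[1]=1)=1; Z[12]=1
i=13: min(r-i=2, Z[2]=0)=0; Z[13]=0
i=14: min(r-i=1, Z[3]=0)=0; Z[14]=0
i=15: i≥r, start 0; Z[15]=2 grow→box=[15,17)
i=16: min(r-i=1, Z[1]=1)=1; Z[16]=5 grow→box=[16,21)
i=17: min(r-i=4, Z[1]=1)=1; Z[17]=1
i=18: min(r-i=3, Z[2]=0)=0; Z[18]=0
i=19: min(r-i=2, Z[3]=0)=0; Z[19]=0
i=20: min(r-i=1, Z[4]=0)=0; Z[20]=0
i=21: i≥r, start 0; Z[21]=4 grow→box=[21,25)
i=22: min(r-i=3, Z[1]=1)=1; Z[22]=1
i=23: min(r-i=2, Z[2]=0)=0; Z[23]=0
i=24: min(r-i=1, Z[3]=0)=0; Z[24]=0
i=25: i≥r, start 0; Z[25]=2 grow→box=[25,27)
i=26: min(r-i=1, Z[1]=1)=1; Z[26]=3 grow→box=[26,29)
i=27: min(r-i=2, Z[1]=1)=1; Z[27]=1
i=28: min(r-i=1, Z[2]=0)=0; Z[28]=0
i=29: i≥r, start 0; Z[29]=1 grow→box=[29,30)
i=30: i≥r, start 0; Z[30]=0
i=31: i≥r, start 0; Z[31]=0
i=32: i≥r, start 0; Z[32]=1 grow→box=[32,33)
i=33: i≥r, start 0; Z[33]=0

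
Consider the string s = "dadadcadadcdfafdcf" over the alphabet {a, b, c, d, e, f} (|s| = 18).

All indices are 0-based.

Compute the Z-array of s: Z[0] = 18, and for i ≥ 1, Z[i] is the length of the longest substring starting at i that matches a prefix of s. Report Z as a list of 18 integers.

[18, 0, 3, 0, 1, 0, 0, 3, 0, 1, 0, 1, 0, 0, 0, 1, 0, 0]

Z[0]=18
i=1: outside box; Z[1]=0
i=2: outside box; Z[2]=3 extend→box=[2,5)
i=3: min(r-i=2, Z[1]=0)=0; Z[3]=0
i=4: min(r-i=1, Z[2]=3)=1; Z[4]=1
i=5: outside box; Z[5]=0
i=6: outside box; Z[6]=0
i=7: outside box; Z[7]=3 extend→box=[7,10)
i=8: min(r-i=2, Z[1]=0)=0; Z[8]=0
i=9: min(r-i=1, Z[2]=3)=1; Z[9]=1
i=10: outside box; Z[10]=0
i=11: outside box; Z[11]=1 extend→box=[11,12)
i=12: outside box; Z[12]=0
i=13: outside box; Z[13]=0
i=14: outside box; Z[14]=0
i=15: outside box; Z[15]=1 extend→box=[15,16)
i=16: outside box; Z[16]=0
i=17: outside box; Z[17]=0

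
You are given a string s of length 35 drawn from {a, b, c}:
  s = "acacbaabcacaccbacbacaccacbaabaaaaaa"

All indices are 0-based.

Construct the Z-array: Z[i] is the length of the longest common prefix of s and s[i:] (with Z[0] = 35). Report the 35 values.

[35, 0, 2, 0, 0, 1, 1, 0, 0, 4, 0, 2, 0, 0, 0, 2, 0, 0, 4, 0, 2, 0, 0, 2, 0, 0, 1, 1, 0, 1, 1, 1, 1, 1, 1]

Z[0]=35
i=1: outside box; Z[1]=0
i=2: outside box; Z[2]=2 grow→box=[2,4)
i=3: min(r-i=1, Z[1]=0)=0; Z[3]=0
i=4: outside box; Z[4]=0
i=5: outside box; Z[5]=1 grow→box=[5,6)
i=6: outside box; Z[6]=1 grow→box=[6,7)
i=7: outside box; Z[7]=0
i=8: outside box; Z[8]=0
i=9: outside box; Z[9]=4 grow→box=[9,13)
i=10: min(r-i=3, Z[1]=0)=0; Z[10]=0
i=11: min(r-i=2, Z[2]=2)=2; Z[11]=2
i=12: min(r-i=1, Z[3]=0)=0; Z[12]=0
i=13: outside box; Z[13]=0
i=14: outside box; Z[14]=0
i=15: outside box; Z[15]=2 grow→box=[15,17)
i=16: min(r-i=1, Z[1]=0)=0; Z[16]=0
i=17: outside box; Z[17]=0
i=18: outside box; Z[18]=4 grow→box=[18,22)
i=19: min(r-i=3, Z[1]=0)=0; Z[19]=0
i=20: min(r-i=2, Z[2]=2)=2; Z[20]=2
i=21: min(r-i=1, Z[3]=0)=0; Z[21]=0
i=22: outside box; Z[22]=0
i=23: outside box; Z[23]=2 grow→box=[23,25)
i=24: min(r-i=1, Z[1]=0)=0; Z[24]=0
i=25: outside box; Z[25]=0
i=26: outside box; Z[26]=1 grow→box=[26,27)
i=27: outside box; Z[27]=1 grow→box=[27,28)
i=28: outside box; Z[28]=0
i=29: outside box; Z[29]=1 grow→box=[29,30)
i=30: outside box; Z[30]=1 grow→box=[30,31)
i=31: outside box; Z[31]=1 grow→box=[31,32)
i=32: outside box; Z[32]=1 grow→box=[32,33)
i=33: outside box; Z[33]=1 grow→box=[33,34)
i=34: outside box; Z[34]=1 grow→box=[34,35)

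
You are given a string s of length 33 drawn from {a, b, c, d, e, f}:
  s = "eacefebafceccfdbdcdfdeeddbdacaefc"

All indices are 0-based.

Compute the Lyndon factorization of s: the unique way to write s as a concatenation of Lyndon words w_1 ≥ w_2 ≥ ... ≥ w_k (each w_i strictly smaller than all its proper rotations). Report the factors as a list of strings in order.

["e", "acefebafceccfdbdcdfdeeddbd", "acaefc"]

emit factor 1: 'e' (i=0, period=1)
emit factor 2: 'acefebafceccfdbdcdfdeeddbd' (i=1, period=26)
emit factor 3: 'acaefc' (i=27, period=6)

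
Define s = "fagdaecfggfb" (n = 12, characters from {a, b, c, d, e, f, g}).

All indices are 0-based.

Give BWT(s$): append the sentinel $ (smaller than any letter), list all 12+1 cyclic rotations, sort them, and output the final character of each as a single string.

bdffega$gcagf

rank  rotation       last
    0  $fagdaecfggfb  b
    1  aecfggfb$fagd  d
    2  agdaecfggfb$f  f
    3  b$fagdaecfggf  f
    4  cfggfb$fagdae  e
    5  daecfggfb$fag  g
    6  ecfggfb$fagda  a
    7  fagdaecfggfb$  $
    8  fb$fagdaecfgg  g
    9  fggfb$fagdaec  c
   10  gdaecfggfb$fa  a
   11  gfb$fagdaecfg  g
   12  ggfb$fagdaecf  f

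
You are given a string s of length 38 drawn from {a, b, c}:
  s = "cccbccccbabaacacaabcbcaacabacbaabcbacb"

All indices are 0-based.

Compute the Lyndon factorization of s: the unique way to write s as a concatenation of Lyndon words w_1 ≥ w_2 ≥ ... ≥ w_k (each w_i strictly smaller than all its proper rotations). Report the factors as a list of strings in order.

emit factor 1: 'c' (i=0, period=1)
emit factor 2: 'c' (i=1, period=1)
emit factor 3: 'c' (i=2, period=1)
emit factor 4: 'bcccc' (i=3, period=5)
emit factor 5: 'b' (i=8, period=1)
emit factor 6: 'ab' (i=9, period=2)
emit factor 7: 'aacac' (i=11, period=5)
emit factor 8: 'aabcbcaacabacb' (i=16, period=14)
emit factor 9: 'aabcbacb' (i=30, period=8)

["c", "c", "c", "bcccc", "b", "ab", "aacac", "aabcbcaacabacb", "aabcbacb"]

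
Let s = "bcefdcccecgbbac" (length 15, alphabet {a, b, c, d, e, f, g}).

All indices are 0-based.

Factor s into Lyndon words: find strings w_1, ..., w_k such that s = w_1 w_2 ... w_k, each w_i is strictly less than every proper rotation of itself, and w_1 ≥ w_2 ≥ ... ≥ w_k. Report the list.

["bcefdcccecg", "b", "b", "ac"]

emit factor 1: 'bcefdcccecg' (i=0, period=11)
emit factor 2: 'b' (i=11, period=1)
emit factor 3: 'b' (i=12, period=1)
emit factor 4: 'ac' (i=13, period=2)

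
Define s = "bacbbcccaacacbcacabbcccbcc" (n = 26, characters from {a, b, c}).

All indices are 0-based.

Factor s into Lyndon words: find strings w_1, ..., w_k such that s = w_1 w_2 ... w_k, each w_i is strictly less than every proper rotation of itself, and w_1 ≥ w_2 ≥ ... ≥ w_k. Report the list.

["b", "acbbccc", "aacacbcacabbcccbcc"]

emit factor 1: 'b' (i=0, period=1)
emit factor 2: 'acbbccc' (i=1, period=7)
emit factor 3: 'aacacbcacabbcccbcc' (i=8, period=18)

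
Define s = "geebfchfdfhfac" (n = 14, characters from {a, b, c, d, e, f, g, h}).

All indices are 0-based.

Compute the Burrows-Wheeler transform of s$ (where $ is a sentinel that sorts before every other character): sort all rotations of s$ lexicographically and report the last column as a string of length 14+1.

rank  rotation         last
    0  $geebfchfdfhfac  c
    1  ac$geebfchfdfhf  f
    2  bfchfdfhfac$gee  e
    3  c$geebfchfdfhfa  a
    4  chfdfhfac$geebf  f
    5  dfhfac$geebfchf  f
    6  ebfchfdfhfac$ge  e
    7  eebfchfdfhfac$g  g
    8  fac$geebfchfdfh  h
    9  fchfdfhfac$geeb  b
   10  fdfhfac$geebfch  h
   11  fhfac$geebfchfd  d
   12  geebfchfdfhfac$  $
   13  hfac$geebfchfdf  f
   14  hfdfhfac$geebfc  c

cfeaffeghbhd$fc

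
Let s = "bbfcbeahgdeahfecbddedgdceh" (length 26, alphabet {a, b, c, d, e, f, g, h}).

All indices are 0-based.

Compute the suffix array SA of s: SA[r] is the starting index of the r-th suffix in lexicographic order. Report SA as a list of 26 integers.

[11, 6, 0, 16, 4, 1, 15, 3, 23, 22, 17, 9, 18, 20, 10, 5, 14, 19, 24, 2, 13, 21, 8, 25, 12, 7]

sorted suffixes:
  #0 SA[0]=11  'ahfecbddedgdceh'
  #1 SA[1]=6  'ahgdeahfecbddedgdceh'
  #2 SA[2]=0  'bbfcbeahgdeahfecbddedgdceh'
  #3 SA[3]=16  'bddedgdceh'
  #4 SA[4]=4  'beahgdeahfecbddedgdceh'
  #5 SA[5]=1  'bfcbeahgdeahfecbddedgdceh'
  #6 SA[6]=15  'cbddedgdceh'
  #7 SA[7]=3  'cbeahgdeahfecbddedgdceh'
  #8 SA[8]=23  'ceh'
  #9 SA[9]=22  'dceh'
  #10 SA[10]=17  'ddedgdceh'
  #11 SA[11]=9  'deahfecbddedgdceh'
  #12 SA[12]=18  'dedgdceh'
  #13 SA[13]=20  'dgdceh'
  #14 SA[14]=10  'eahfecbddedgdceh'
  #15 SA[15]=5  'eahgdeahfecbddedgdceh'
  #16 SA[16]=14  'ecbddedgdceh'
  #17 SA[17]=19  'edgdceh'
  #18 SA[18]=24  'eh'
  #19 SA[19]=2  'fcbeahgdeahfecbddedgdceh'
  #20 SA[20]=13  'fecbddedgdceh'
  #21 SA[21]=21  'gdceh'
  #22 SA[22]=8  'gdeahfecbddedgdceh'
  #23 SA[23]=25  'h'
  #24 SA[24]=12  'hfecbddedgdceh'
  #25 SA[25]=7  'hgdeahfecbddedgdceh'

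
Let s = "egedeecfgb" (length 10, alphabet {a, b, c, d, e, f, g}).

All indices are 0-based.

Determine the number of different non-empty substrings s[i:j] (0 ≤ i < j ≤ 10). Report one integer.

51

sorted suffixes:
  #0 SA[0]=9  'b'
  #1 SA[1]=6  'cfgb'
  #2 SA[2]=3  'deecfgb'
  #3 SA[3]=5  'ecfgb'
  #4 SA[4]=2  'edeecfgb'
  #5 SA[5]=4  'eecfgb'
  #6 SA[6]=0  'egedeecfgb'
  #7 SA[7]=7  'fgb'
  #8 SA[8]=8  'gb'
  #9 SA[9]=1  'gedeecfgb'

SA = [9, 6, 3, 5, 2, 4, 0, 7, 8, 1]
[i] adj suffixes → lcp
  [1] 9/6 → 0 ('')
  [2] 6/3 → 0 ('')
  [3] 3/5 → 0 ('')
  [4] 5/2 → 1 ('e')
  [5] 2/4 → 1 ('e')
  [6] 4/0 → 1 ('e')
  [7] 0/7 → 0 ('')
  [8] 7/8 → 0 ('')
  [9] 8/1 → 1 ('g')

n(n+1)/2 = 10·11/2 = 55
Σ LCP = 0 + 0 + 0 + 0 + 1 + 1 + 1 + 0 + 0 + 1 = 4
distinct = 55 − 4 = 51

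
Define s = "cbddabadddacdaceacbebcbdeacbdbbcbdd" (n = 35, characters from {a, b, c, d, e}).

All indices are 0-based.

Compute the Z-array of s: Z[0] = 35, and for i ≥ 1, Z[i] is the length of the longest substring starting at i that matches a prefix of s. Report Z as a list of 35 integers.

[35, 0, 0, 0, 0, 0, 0, 0, 0, 0, 0, 1, 0, 0, 1, 0, 0, 2, 0, 0, 0, 3, 0, 0, 0, 0, 3, 0, 0, 0, 0, 4, 0, 0, 0]

Z[0]=35
i=1: outside box; Z[1]=0
i=2: outside box; Z[2]=0
i=3: outside box; Z[3]=0
i=4: outside box; Z[4]=0
i=5: outside box; Z[5]=0
i=6: outside box; Z[6]=0
i=7: outside box; Z[7]=0
i=8: outside box; Z[8]=0
i=9: outside box; Z[9]=0
i=10: outside box; Z[10]=0
i=11: outside box; Z[11]=1 scan→box=[11,12)
i=12: outside box; Z[12]=0
i=13: outside box; Z[13]=0
i=14: outside box; Z[14]=1 scan→box=[14,15)
i=15: outside box; Z[15]=0
i=16: outside box; Z[16]=0
i=17: outside box; Z[17]=2 scan→box=[17,19)
i=18: min(r-i=1, Z[1]=0)=0; Z[18]=0
i=19: outside box; Z[19]=0
i=20: outside box; Z[20]=0
i=21: outside box; Z[21]=3 scan→box=[21,24)
i=22: min(r-i=2, Z[1]=0)=0; Z[22]=0
i=23: min(r-i=1, Z[2]=0)=0; Z[23]=0
i=24: outside box; Z[24]=0
i=25: outside box; Z[25]=0
i=26: outside box; Z[26]=3 scan→box=[26,29)
i=27: min(r-i=2, Z[1]=0)=0; Z[27]=0
i=28: min(r-i=1, Z[2]=0)=0; Z[28]=0
i=29: outside box; Z[29]=0
i=30: outside box; Z[30]=0
i=31: outside box; Z[31]=4 scan→box=[31,35)
i=32: min(r-i=3, Z[1]=0)=0; Z[32]=0
i=33: min(r-i=2, Z[2]=0)=0; Z[33]=0
i=34: min(r-i=1, Z[3]=0)=0; Z[34]=0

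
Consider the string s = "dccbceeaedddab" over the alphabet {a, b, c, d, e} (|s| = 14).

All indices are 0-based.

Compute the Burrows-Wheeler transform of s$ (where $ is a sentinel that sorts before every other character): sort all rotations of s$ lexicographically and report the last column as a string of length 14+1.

rank  rotation         last
    0  $dccbceeaedddab  b
    1  ab$dccbceeaeddd  d
    2  aedddab$dccbcee  e
    3  b$dccbceeaeddda  a
    4  bceeaedddab$dcc  c
    5  cbceeaedddab$dc  c
    6  ccbceeaedddab$d  d
    7  ceeaedddab$dccb  b
    8  dab$dccbceeaedd  d
    9  dccbceeaedddab$  $
   10  ddab$dccbceeaed  d
   11  dddab$dccbceeae  e
   12  eaedddab$dccbce  e
   13  edddab$dccbceea  a
   14  eeaedddab$dccbc  c

bdeaccdbd$deeac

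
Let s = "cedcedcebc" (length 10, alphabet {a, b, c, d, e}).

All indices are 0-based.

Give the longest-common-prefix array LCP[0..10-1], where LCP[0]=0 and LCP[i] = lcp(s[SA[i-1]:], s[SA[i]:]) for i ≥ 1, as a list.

rank | idx | suffix
   0 |   8 | bc
   1 |   9 | c
   2 |   6 | cebc
   3 |   3 | cedcebc
   4 |   0 | cedcedcebc
   5 |   5 | dcebc
   6 |   2 | dcedcebc
   7 |   7 | ebc
   8 |   4 | edcebc
   9 |   1 | edcedcebc

SA = [8, 9, 6, 3, 0, 5, 2, 7, 4, 1]
[i] adj suffixes → lcp
  [1] 8/9 → 0 ('')
  [2] 9/6 → 1 ('c')
  [3] 6/3 → 2 ('ce')
  [4] 3/0 → 5 ('cedce')
  [5] 0/5 → 0 ('')
  [6] 5/2 → 3 ('dce')
  [7] 2/7 → 0 ('')
  [8] 7/4 → 1 ('e')
  [9] 4/1 → 4 ('edce')

[0, 0, 1, 2, 5, 0, 3, 0, 1, 4]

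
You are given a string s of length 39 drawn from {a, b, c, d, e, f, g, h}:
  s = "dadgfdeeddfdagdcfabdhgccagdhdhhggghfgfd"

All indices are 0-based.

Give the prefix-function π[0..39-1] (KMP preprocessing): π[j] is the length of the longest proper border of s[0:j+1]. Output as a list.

[0, 0, 1, 0, 0, 1, 0, 0, 1, 1, 0, 1, 2, 0, 1, 0, 0, 0, 0, 1, 0, 0, 0, 0, 0, 0, 1, 0, 1, 0, 0, 0, 0, 0, 0, 0, 0, 0, 1]

π[0] = 0
j=1 s[j]='a': π[1]=0 (border '')
j=2 s[j]='d': π[2]=1 (border 'd')
j=3 s[j]='g': k: 1→0; π[3]=0 (border '')
j=4 s[j]='f': π[4]=0 (border '')
j=5 s[j]='d': π[5]=1 (border 'd')
j=6 s[j]='e': k: 1→0; π[6]=0 (border '')
j=7 s[j]='e': π[7]=0 (border '')
j=8 s[j]='d': π[8]=1 (border 'd')
j=9 s[j]='d': k: 1→0; π[9]=1 (border 'd')
j=10 s[j]='f': k: 1→0; π[10]=0 (border '')
j=11 s[j]='d': π[11]=1 (border 'd')
j=12 s[j]='a': π[12]=2 (border 'da')
j=13 s[j]='g': k: 2→0; π[13]=0 (border '')
j=14 s[j]='d': π[14]=1 (border 'd')
j=15 s[j]='c': k: 1→0; π[15]=0 (border '')
j=16 s[j]='f': π[16]=0 (border '')
j=17 s[j]='a': π[17]=0 (border '')
j=18 s[j]='b': π[18]=0 (border '')
j=19 s[j]='d': π[19]=1 (border 'd')
j=20 s[j]='h': k: 1→0; π[20]=0 (border '')
j=21 s[j]='g': π[21]=0 (border '')
j=22 s[j]='c': π[22]=0 (border '')
j=23 s[j]='c': π[23]=0 (border '')
j=24 s[j]='a': π[24]=0 (border '')
j=25 s[j]='g': π[25]=0 (border '')
j=26 s[j]='d': π[26]=1 (border 'd')
j=27 s[j]='h': k: 1→0; π[27]=0 (border '')
j=28 s[j]='d': π[28]=1 (border 'd')
j=29 s[j]='h': k: 1→0; π[29]=0 (border '')
j=30 s[j]='h': π[30]=0 (border '')
j=31 s[j]='g': π[31]=0 (border '')
j=32 s[j]='g': π[32]=0 (border '')
j=33 s[j]='g': π[33]=0 (border '')
j=34 s[j]='h': π[34]=0 (border '')
j=35 s[j]='f': π[35]=0 (border '')
j=36 s[j]='g': π[36]=0 (border '')
j=37 s[j]='f': π[37]=0 (border '')
j=38 s[j]='d': π[38]=1 (border 'd')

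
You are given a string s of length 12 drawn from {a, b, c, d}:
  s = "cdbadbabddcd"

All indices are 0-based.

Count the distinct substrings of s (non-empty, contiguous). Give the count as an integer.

66

rank→(start, suffix):
  0 → (6, 'abddcd')
  1 → (3, 'adbabddcd')
  2 → (5, 'babddcd')
  3 → (2, 'badbabddcd')
  4 → (7, 'bddcd')
  5 → (10, 'cd')
  6 → (0, 'cdbadbabddcd')
  7 → (11, 'd')
  8 → (4, 'dbabddcd')
  9 → (1, 'dbadbabddcd')
  10 → (9, 'dcd')
  11 → (8, 'ddcd')

SA = [6, 3, 5, 2, 7, 10, 0, 11, 4, 1, 9, 8]
[i] adj suffixes → lcp
  [1] 6/3 → 1 ('a')
  [2] 3/5 → 0 ('')
  [3] 5/2 → 2 ('ba')
  [4] 2/7 → 1 ('b')
  [5] 7/10 → 0 ('')
  [6] 10/0 → 2 ('cd')
  [7] 0/11 → 0 ('')
  [8] 11/4 → 1 ('d')
  [9] 4/1 → 3 ('dba')
  [10] 1/9 → 1 ('d')
  [11] 9/8 → 1 ('d')

n(n+1)/2 = 12·13/2 = 78
Σ LCP = 0 + 1 + 0 + 2 + 1 + 0 + 2 + 0 + 1 + 3 + 1 + 1 = 12
distinct = 78 − 12 = 66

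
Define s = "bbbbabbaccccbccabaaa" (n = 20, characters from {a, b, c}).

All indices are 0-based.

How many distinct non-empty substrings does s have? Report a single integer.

sorted suffixes:
  #0 SA[0]=19  'a'
  #1 SA[1]=18  'aa'
  #2 SA[2]=17  'aaa'
  #3 SA[3]=15  'abaaa'
  #4 SA[4]=4  'abbaccccbccabaaa'
  #5 SA[5]=7  'accccbccabaaa'
  #6 SA[6]=16  'baaa'
  #7 SA[7]=3  'babbaccccbccabaaa'
  #8 SA[8]=6  'baccccbccabaaa'
  #9 SA[9]=2  'bbabbaccccbccabaaa'
  #10 SA[10]=5  'bbaccccbccabaaa'
  #11 SA[11]=1  'bbbabbaccccbccabaaa'
  #12 SA[12]=0  'bbbbabbaccccbccabaaa'
  #13 SA[13]=12  'bccabaaa'
  #14 SA[14]=14  'cabaaa'
  #15 SA[15]=11  'cbccabaaa'
  #16 SA[16]=13  'ccabaaa'
  #17 SA[17]=10  'ccbccabaaa'
  #18 SA[18]=9  'cccbccabaaa'
  #19 SA[19]=8  'ccccbccabaaa'

SA = [19, 18, 17, 15, 4, 7, 16, 3, 6, 2, 5, 1, 0, 12, 14, 11, 13, 10, 9, 8]
i: (SA[i-1],SA[i]) lcp shared
  1: (19,18) 1 'a'
  2: (18,17) 2 'aa'
  3: (17,15) 1 'a'
  4: (15,4) 2 'ab'
  5: (4,7) 1 'a'
  6: (7,16) 0 ''
  7: (16,3) 2 'ba'
  8: (3,6) 2 'ba'
  9: (6,2) 1 'b'
  10: (2,5) 3 'bba'
  11: (5,1) 2 'bb'
  12: (1,0) 3 'bbb'
  13: (0,12) 1 'b'
  14: (12,14) 0 ''
  15: (14,11) 1 'c'
  16: (11,13) 1 'c'
  17: (13,10) 2 'cc'
  18: (10,9) 2 'cc'
  19: (9,8) 3 'ccc'

n(n+1)/2 = 20·21/2 = 210
Σ LCP = 0 + 1 + 2 + 1 + 2 + 1 + 0 + 2 + 2 + 1 + 3 + 2 + 3 + 1 + 0 + 1 + 1 + 2 + 2 + 3 = 30
distinct = 210 − 30 = 180

180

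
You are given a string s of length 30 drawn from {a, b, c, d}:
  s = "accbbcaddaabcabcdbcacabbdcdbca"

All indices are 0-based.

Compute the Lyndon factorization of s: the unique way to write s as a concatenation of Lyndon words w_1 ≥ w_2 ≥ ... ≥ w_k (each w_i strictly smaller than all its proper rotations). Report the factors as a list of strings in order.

["accbbcadd", "aabcabcdbcacabbdcdbc", "a"]

emit factor 1: 'accbbcadd' (i=0, period=9)
emit factor 2: 'aabcabcdbcacabbdcdbc' (i=9, period=20)
emit factor 3: 'a' (i=29, period=1)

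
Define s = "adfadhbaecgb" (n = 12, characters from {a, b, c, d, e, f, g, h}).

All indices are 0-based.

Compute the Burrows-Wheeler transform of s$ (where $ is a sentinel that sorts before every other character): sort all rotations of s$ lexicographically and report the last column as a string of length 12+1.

rank  rotation       last
    0  $adfadhbaecgb  b
    1  adfadhbaecgb$  $
    2  adhbaecgb$adf  f
    3  aecgb$adfadhb  b
    4  b$adfadhbaecg  g
    5  baecgb$adfadh  h
    6  cgb$adfadhbae  e
    7  dfadhbaecgb$a  a
    8  dhbaecgb$adfa  a
    9  ecgb$adfadhba  a
   10  fadhbaecgb$ad  d
   11  gb$adfadhbaec  c
   12  hbaecgb$adfad  d

b$fbgheaaadcd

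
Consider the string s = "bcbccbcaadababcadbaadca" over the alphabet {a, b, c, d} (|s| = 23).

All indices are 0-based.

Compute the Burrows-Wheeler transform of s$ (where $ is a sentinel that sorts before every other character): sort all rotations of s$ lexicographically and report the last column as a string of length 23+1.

rank  rotation                  last
    0  $bcbccbcaadababcadbaadca  a
    1  a$bcbccbcaadababcadbaadc  c
    2  aadababcadbaadca$bcbccbc  c
    3  aadca$bcbccbcaadababcadb  b
    4  ababcadbaadca$bcbccbcaad  d
    5  abcadbaadca$bcbccbcaadab  b
    6  adababcadbaadca$bcbccbca  a
    7  adbaadca$bcbccbcaadababc  c
    8  adca$bcbccbcaadababcadba  a
    9  baadca$bcbccbcaadababcad  d
   10  babcadbaadca$bcbccbcaada  a
   11  bcaadababcadbaadca$bcbcc  c
   12  bcadbaadca$bcbccbcaadaba  a
   13  bcbccbcaadababcadbaadca$  $
   14  bccbcaadababcadbaadca$bc  c
   15  ca$bcbccbcaadababcadbaad  d
   16  caadababcadbaadca$bcbccb  b
   17  cadbaadca$bcbccbcaadabab  b
   18  cbcaadababcadbaadca$bcbc  c
   19  cbccbcaadababcadbaadca$b  b
   20  ccbcaadababcadbaadca$bcb  b
   21  dababcadbaadca$bcbccbcaa  a
   22  dbaadca$bcbccbcaadababca  a
   23  dca$bcbccbcaadababcadbaa  a

accbdbacadaca$cdbbcbbaaa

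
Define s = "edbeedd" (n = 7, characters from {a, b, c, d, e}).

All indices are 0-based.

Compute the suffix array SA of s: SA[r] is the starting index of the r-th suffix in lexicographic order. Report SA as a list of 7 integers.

rank→(start, suffix):
  0 → (2, 'beedd')
  1 → (6, 'd')
  2 → (1, 'dbeedd')
  3 → (5, 'dd')
  4 → (0, 'edbeedd')
  5 → (4, 'edd')
  6 → (3, 'eedd')

[2, 6, 1, 5, 0, 4, 3]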